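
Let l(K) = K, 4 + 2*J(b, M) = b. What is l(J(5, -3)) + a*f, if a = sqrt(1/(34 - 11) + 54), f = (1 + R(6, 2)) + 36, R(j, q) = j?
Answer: 1/2 + 43*sqrt(28589)/23 ≈ 316.61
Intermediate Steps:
J(b, M) = -2 + b/2
f = 43 (f = (1 + 6) + 36 = 7 + 36 = 43)
a = sqrt(28589)/23 (a = sqrt(1/23 + 54) = sqrt(1243/23) = sqrt(28589)/23 ≈ 7.3514)
l(J(5, -3)) + a*f = (-2 + (1/2)*5) + (sqrt(28589)/23)*43 = (-2 + 5/2) + 43*sqrt(28589)/23 = 1/2 + 43*sqrt(28589)/23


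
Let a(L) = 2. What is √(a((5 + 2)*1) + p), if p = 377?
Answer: √379 ≈ 19.468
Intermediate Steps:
√(a((5 + 2)*1) + p) = √(2 + 377) = √379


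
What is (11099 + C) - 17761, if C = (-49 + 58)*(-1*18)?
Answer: -6824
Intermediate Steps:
C = -162 (C = 9*(-18) = -162)
(11099 + C) - 17761 = (11099 - 162) - 17761 = 10937 - 17761 = -6824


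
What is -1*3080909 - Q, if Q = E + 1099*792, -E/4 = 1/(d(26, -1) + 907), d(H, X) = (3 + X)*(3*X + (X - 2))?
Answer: -3536428711/895 ≈ -3.9513e+6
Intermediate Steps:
d(H, X) = (-2 + 4*X)*(3 + X) (d(H, X) = (3 + X)*(3*X + (-2 + X)) = (3 + X)*(-2 + 4*X) = (-2 + 4*X)*(3 + X))
E = -4/895 (E = -4/((-6 + 4*(-1)² + 10*(-1)) + 907) = -4/((-6 + 4*1 - 10) + 907) = -4/((-6 + 4 - 10) + 907) = -4/(-12 + 907) = -4/895 ≈ -0.0044693)
Q = 779015156/895 (Q = -4/895 + 1099*792 = -4/895 + 870408 = 779015156/895 ≈ 8.7041e+5)
-1*3080909 - Q = -1*3080909 - 1*779015156/895 = -3080909 - 779015156/895 = -3536428711/895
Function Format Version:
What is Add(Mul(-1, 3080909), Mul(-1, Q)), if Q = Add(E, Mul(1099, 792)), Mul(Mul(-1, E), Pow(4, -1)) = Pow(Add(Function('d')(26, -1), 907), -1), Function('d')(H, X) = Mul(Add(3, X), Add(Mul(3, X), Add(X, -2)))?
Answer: Rational(-3536428711, 895) ≈ -3.9513e+6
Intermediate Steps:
Function('d')(H, X) = Mul(Add(-2, Mul(4, X)), Add(3, X)) (Function('d')(H, X) = Mul(Add(3, X), Add(Mul(3, X), Add(-2, X))) = Mul(Add(3, X), Add(-2, Mul(4, X))) = Mul(Add(-2, Mul(4, X)), Add(3, X)))
E = Rational(-4, 895) (E = Mul(-4, Pow(Add(Add(-6, Mul(4, Pow(-1, 2)), Mul(10, -1)), 907), -1)) = Mul(-4, Pow(Add(Add(-6, Mul(4, 1), -10), 907), -1)) = Mul(-4, Pow(Add(Add(-6, 4, -10), 907), -1)) = Mul(-4, Pow(Add(-12, 907), -1)) = Mul(-4, Pow(895, -1)) = Mul(-4, Rational(1, 895)) = Rational(-4, 895) ≈ -0.0044693)
Q = Rational(779015156, 895) (Q = Add(Rational(-4, 895), Mul(1099, 792)) = Add(Rational(-4, 895), 870408) = Rational(779015156, 895) ≈ 8.7041e+5)
Add(Mul(-1, 3080909), Mul(-1, Q)) = Add(Mul(-1, 3080909), Mul(-1, Rational(779015156, 895))) = Add(-3080909, Rational(-779015156, 895)) = Rational(-3536428711, 895)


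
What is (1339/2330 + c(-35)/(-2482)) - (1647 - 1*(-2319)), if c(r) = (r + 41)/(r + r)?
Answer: -40131511634/10120355 ≈ -3965.4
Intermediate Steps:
c(r) = (41 + r)/(2*r) (c(r) = (41 + r)/((2*r)) = (41 + r)*(1/(2*r)) = (41 + r)/(2*r))
(1339/2330 + c(-35)/(-2482)) - (1647 - 1*(-2319)) = (1339/2330 + ((½)*(41 - 35)/(-35))/(-2482)) - (1647 - 1*(-2319)) = (1339*(1/2330) + ((½)*(-1/35)*6)*(-1/2482)) - (1647 + 2319) = (1339/2330 - 3/35*(-1/2482)) - 1*3966 = (1339/2330 + 3/86870) - 3966 = 5816296/10120355 - 3966 = -40131511634/10120355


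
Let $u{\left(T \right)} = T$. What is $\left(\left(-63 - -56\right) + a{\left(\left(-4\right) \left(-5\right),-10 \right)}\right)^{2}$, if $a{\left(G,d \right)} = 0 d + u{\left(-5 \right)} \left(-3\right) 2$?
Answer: $529$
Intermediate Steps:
$a{\left(G,d \right)} = 30$ ($a{\left(G,d \right)} = 0 d + \left(-5\right) \left(-3\right) 2 = 0 + 15 \cdot 2 = 0 + 30 = 30$)
$\left(\left(-63 - -56\right) + a{\left(\left(-4\right) \left(-5\right),-10 \right)}\right)^{2} = \left(\left(-63 - -56\right) + 30\right)^{2} = \left(\left(-63 + 56\right) + 30\right)^{2} = \left(-7 + 30\right)^{2} = 23^{2} = 529$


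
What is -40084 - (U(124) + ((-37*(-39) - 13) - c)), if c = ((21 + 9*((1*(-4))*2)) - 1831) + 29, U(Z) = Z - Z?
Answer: -43367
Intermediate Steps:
U(Z) = 0
c = -1853 (c = ((21 + 9*(-4*2)) - 1831) + 29 = ((21 + 9*(-8)) - 1831) + 29 = ((21 - 72) - 1831) + 29 = (-51 - 1831) + 29 = -1882 + 29 = -1853)
-40084 - (U(124) + ((-37*(-39) - 13) - c)) = -40084 - (0 + ((-37*(-39) - 13) - 1*(-1853))) = -40084 - (0 + ((1443 - 13) + 1853)) = -40084 - (0 + (1430 + 1853)) = -40084 - (0 + 3283) = -40084 - 1*3283 = -40084 - 3283 = -43367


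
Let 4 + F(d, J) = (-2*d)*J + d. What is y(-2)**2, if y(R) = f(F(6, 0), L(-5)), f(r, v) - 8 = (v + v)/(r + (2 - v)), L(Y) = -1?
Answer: 1444/25 ≈ 57.760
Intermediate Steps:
F(d, J) = -4 + d - 2*J*d (F(d, J) = -4 + ((-2*d)*J + d) = -4 + (-2*J*d + d) = -4 + (d - 2*J*d) = -4 + d - 2*J*d)
f(r, v) = 8 + 2*v/(2 + r - v) (f(r, v) = 8 + (v + v)/(r + (2 - v)) = 8 + (2*v)/(2 + r - v) = 8 + 2*v/(2 + r - v))
y(R) = 38/5 (y(R) = 2*(8 - 3*(-1) + 4*(-4 + 6 - 2*0*6))/(2 + (-4 + 6 - 2*0*6) - 1*(-1)) = 2*(8 + 3 + 4*(-4 + 6 + 0))/(2 + (-4 + 6 + 0) + 1) = 2*(8 + 3 + 4*2)/(2 + 2 + 1) = 2*(8 + 3 + 8)/5 = 2*(1/5)*19 = 38/5)
y(-2)**2 = (38/5)**2 = 1444/25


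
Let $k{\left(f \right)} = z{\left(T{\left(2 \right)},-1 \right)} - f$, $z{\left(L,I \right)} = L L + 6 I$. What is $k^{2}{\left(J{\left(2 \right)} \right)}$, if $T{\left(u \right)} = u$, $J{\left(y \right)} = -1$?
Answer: $1$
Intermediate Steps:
$z{\left(L,I \right)} = L^{2} + 6 I$
$k{\left(f \right)} = -2 - f$ ($k{\left(f \right)} = \left(2^{2} + 6 \left(-1\right)\right) - f = \left(4 - 6\right) - f = -2 - f$)
$k^{2}{\left(J{\left(2 \right)} \right)} = \left(-2 - -1\right)^{2} = \left(-2 + 1\right)^{2} = \left(-1\right)^{2} = 1$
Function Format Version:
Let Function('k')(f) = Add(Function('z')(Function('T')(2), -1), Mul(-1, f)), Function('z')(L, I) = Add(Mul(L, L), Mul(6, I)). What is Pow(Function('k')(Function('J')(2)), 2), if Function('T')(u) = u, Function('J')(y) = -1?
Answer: 1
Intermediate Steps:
Function('z')(L, I) = Add(Pow(L, 2), Mul(6, I))
Function('k')(f) = Add(-2, Mul(-1, f)) (Function('k')(f) = Add(Add(Pow(2, 2), Mul(6, -1)), Mul(-1, f)) = Add(Add(4, -6), Mul(-1, f)) = Add(-2, Mul(-1, f)))
Pow(Function('k')(Function('J')(2)), 2) = Pow(Add(-2, Mul(-1, -1)), 2) = Pow(Add(-2, 1), 2) = Pow(-1, 2) = 1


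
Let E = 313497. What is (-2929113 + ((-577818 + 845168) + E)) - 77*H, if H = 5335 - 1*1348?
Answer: -2655265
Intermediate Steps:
H = 3987 (H = 5335 - 1348 = 3987)
(-2929113 + ((-577818 + 845168) + E)) - 77*H = (-2929113 + ((-577818 + 845168) + 313497)) - 77*3987 = (-2929113 + (267350 + 313497)) - 306999 = (-2929113 + 580847) - 306999 = -2348266 - 306999 = -2655265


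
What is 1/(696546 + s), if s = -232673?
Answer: 1/463873 ≈ 2.1558e-6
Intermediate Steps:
1/(696546 + s) = 1/(696546 - 232673) = 1/463873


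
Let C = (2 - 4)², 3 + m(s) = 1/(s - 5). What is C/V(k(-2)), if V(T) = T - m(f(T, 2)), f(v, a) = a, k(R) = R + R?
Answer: -6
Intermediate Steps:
k(R) = 2*R
m(s) = -3 + 1/(-5 + s) (m(s) = -3 + 1/(s - 5) = -3 + 1/(-5 + s))
V(T) = 10/3 + T (V(T) = T - (16 - 3*2)/(-5 + 2) = T - (16 - 6)/(-3) = T - (-1)*10/3 = T - 1*(-10/3) = T + 10/3 = 10/3 + T)
C = 4 (C = (-2)² = 4)
C/V(k(-2)) = 4/(10/3 + 2*(-2)) = 4/(10/3 - 4) = 4/(-⅔) = 4*(-3/2) = -6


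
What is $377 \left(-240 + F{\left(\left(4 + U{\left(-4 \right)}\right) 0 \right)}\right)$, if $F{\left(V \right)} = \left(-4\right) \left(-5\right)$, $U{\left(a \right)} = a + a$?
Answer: $-82940$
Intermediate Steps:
$U{\left(a \right)} = 2 a$
$F{\left(V \right)} = 20$
$377 \left(-240 + F{\left(\left(4 + U{\left(-4 \right)}\right) 0 \right)}\right) = 377 \left(-240 + 20\right) = 377 \left(-220\right) = -82940$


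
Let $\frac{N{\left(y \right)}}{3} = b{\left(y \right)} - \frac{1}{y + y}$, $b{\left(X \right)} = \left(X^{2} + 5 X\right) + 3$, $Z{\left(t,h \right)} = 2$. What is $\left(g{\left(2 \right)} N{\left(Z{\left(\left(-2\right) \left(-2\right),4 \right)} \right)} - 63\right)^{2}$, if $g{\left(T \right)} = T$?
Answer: $\frac{5625}{4} \approx 1406.3$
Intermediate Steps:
$b{\left(X \right)} = 3 + X^{2} + 5 X$
$N{\left(y \right)} = 9 + 3 y^{2} + 15 y - \frac{3}{2 y}$ ($N{\left(y \right)} = 3 \left(\left(3 + y^{2} + 5 y\right) - \frac{1}{y + y}\right) = 3 \left(\left(3 + y^{2} + 5 y\right) - \frac{1}{2 y}\right) = 3 \left(3 + y^{2} + 5 y - \frac{1}{2 y}\right) = 9 + 3 y^{2} + 15 y - \frac{3}{2 y}$)
$\left(g{\left(2 \right)} N{\left(Z{\left(\left(-2\right) \left(-2\right),4 \right)} \right)} - 63\right)^{2} = \left(2 \left(9 + 3 \cdot 2^{2} + 15 \cdot 2 - \frac{3}{2 \cdot 2}\right) - 63\right)^{2} = \left(2 \left(9 + 3 \cdot 4 + 30 - \frac{3}{4}\right) - 63\right)^{2} = \left(2 \left(9 + 12 + 30 - \frac{3}{4}\right) - 63\right)^{2} = \left(2 \cdot \frac{201}{4} - 63\right)^{2} = \left(\frac{201}{2} - 63\right)^{2} = \left(\frac{75}{2}\right)^{2} = \frac{5625}{4}$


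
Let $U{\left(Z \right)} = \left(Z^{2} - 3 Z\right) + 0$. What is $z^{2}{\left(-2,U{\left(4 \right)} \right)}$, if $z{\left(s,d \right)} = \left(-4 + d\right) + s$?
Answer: $4$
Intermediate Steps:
$U{\left(Z \right)} = Z^{2} - 3 Z$
$z{\left(s,d \right)} = -4 + d + s$
$z^{2}{\left(-2,U{\left(4 \right)} \right)} = \left(-4 + 4 \left(-3 + 4\right) - 2\right)^{2} = \left(-4 + 4 \cdot 1 - 2\right)^{2} = \left(-4 + 4 - 2\right)^{2} = \left(-2\right)^{2} = 4$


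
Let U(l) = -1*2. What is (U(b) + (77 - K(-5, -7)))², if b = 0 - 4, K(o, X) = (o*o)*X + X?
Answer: 66049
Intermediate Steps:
K(o, X) = X + X*o² (K(o, X) = o²*X + X = X*o² + X = X + X*o²)
b = -4
U(l) = -2
(U(b) + (77 - K(-5, -7)))² = (-2 + (77 - (-7)*(1 + (-5)²)))² = (-2 + (77 - (-7)*(1 + 25)))² = (-2 + (77 - (-7)*26))² = (-2 + (77 - 1*(-182)))² = (-2 + (77 + 182))² = (-2 + 259)² = 257² = 66049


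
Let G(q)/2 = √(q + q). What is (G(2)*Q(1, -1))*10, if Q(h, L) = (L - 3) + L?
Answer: -200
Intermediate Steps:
Q(h, L) = -3 + 2*L (Q(h, L) = (-3 + L) + L = -3 + 2*L)
G(q) = 2*√2*√q (G(q) = 2*√(q + q) = 2*√(2*q) = 2*(√2*√q) = 2*√2*√q)
(G(2)*Q(1, -1))*10 = ((2*√2*√2)*(-3 + 2*(-1)))*10 = (4*(-3 - 2))*10 = (4*(-5))*10 = -20*10 = -200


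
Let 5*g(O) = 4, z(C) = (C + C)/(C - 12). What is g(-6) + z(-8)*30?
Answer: 124/5 ≈ 24.800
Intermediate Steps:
z(C) = 2*C/(-12 + C) (z(C) = (2*C)/(-12 + C) = 2*C/(-12 + C))
g(O) = ⅘ (g(O) = (⅕)*4 = ⅘)
g(-6) + z(-8)*30 = ⅘ + (2*(-8)/(-12 - 8))*30 = ⅘ + (2*(-8)/(-20))*30 = ⅘ + (2*(-8)*(-1/20))*30 = ⅘ + (⅘)*30 = ⅘ + 24 = 124/5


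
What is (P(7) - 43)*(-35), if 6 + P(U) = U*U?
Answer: 0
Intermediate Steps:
P(U) = -6 + U**2 (P(U) = -6 + U*U = -6 + U**2)
(P(7) - 43)*(-35) = ((-6 + 7**2) - 43)*(-35) = ((-6 + 49) - 43)*(-35) = (43 - 43)*(-35) = 0*(-35) = 0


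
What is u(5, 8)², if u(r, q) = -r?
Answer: 25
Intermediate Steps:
u(5, 8)² = (-1*5)² = (-5)² = 25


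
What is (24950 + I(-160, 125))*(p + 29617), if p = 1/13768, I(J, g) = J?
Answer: 5054270192515/6884 ≈ 7.3420e+8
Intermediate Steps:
p = 1/13768 ≈ 7.2632e-5
(24950 + I(-160, 125))*(p + 29617) = (24950 - 160)*(1/13768 + 29617) = 24790*(407766857/13768) = 5054270192515/6884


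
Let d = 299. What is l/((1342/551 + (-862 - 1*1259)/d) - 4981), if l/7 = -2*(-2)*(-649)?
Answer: 1496909414/410691091 ≈ 3.6449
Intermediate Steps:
l = -18172 (l = 7*(-2*(-2)*(-649)) = 7*(4*(-649)) = 7*(-2596) = -18172)
l/((1342/551 + (-862 - 1*1259)/d) - 4981) = -18172/((1342/551 + (-862 - 1*1259)/299) - 4981) = -18172/((1342*(1/551) + (-862 - 1259)*(1/299)) - 4981) = -18172/((1342/551 - 2121*1/299) - 4981) = -18172/((1342/551 - 2121/299) - 4981) = -18172/(-767413/164749 - 4981) = -18172/(-821382182/164749) = -18172*(-164749/821382182) = 1496909414/410691091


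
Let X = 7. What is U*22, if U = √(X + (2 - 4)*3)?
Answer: 22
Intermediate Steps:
U = 1 (U = √(7 + (2 - 4)*3) = √(7 - 2*3) = √(7 - 6) = √1 = 1)
U*22 = 1*22 = 22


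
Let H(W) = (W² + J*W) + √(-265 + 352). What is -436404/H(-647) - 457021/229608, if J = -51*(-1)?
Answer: -106596511076047381/34141932252242856 + 436404*√87/148696614457 ≈ -3.1221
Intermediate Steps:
J = 51
H(W) = √87 + W² + 51*W (H(W) = (W² + 51*W) + √(-265 + 352) = (W² + 51*W) + √87 = √87 + W² + 51*W)
-436404/H(-647) - 457021/229608 = -436404/(√87 + (-647)² + 51*(-647)) - 457021/229608 = -436404/(√87 + 418609 - 32997) - 457021*1/229608 = -436404/(385612 + √87) - 457021/229608 = -457021/229608 - 436404/(385612 + √87)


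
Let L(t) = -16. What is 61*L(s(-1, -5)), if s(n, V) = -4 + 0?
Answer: -976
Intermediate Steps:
s(n, V) = -4
61*L(s(-1, -5)) = 61*(-16) = -976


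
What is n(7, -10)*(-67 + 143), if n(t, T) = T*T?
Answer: 7600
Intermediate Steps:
n(t, T) = T**2
n(7, -10)*(-67 + 143) = (-10)**2*(-67 + 143) = 100*76 = 7600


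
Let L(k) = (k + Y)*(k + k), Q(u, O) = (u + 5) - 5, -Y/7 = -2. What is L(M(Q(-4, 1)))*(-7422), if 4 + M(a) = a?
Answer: 712512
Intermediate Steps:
Y = 14 (Y = -7*(-2) = 14)
Q(u, O) = u (Q(u, O) = (5 + u) - 5 = u)
M(a) = -4 + a
L(k) = 2*k*(14 + k) (L(k) = (k + 14)*(k + k) = (14 + k)*(2*k) = 2*k*(14 + k))
L(M(Q(-4, 1)))*(-7422) = (2*(-4 - 4)*(14 + (-4 - 4)))*(-7422) = (2*(-8)*(14 - 8))*(-7422) = (2*(-8)*6)*(-7422) = -96*(-7422) = 712512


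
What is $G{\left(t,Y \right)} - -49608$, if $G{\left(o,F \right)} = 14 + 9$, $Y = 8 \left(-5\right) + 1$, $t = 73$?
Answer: $49631$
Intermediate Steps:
$Y = -39$ ($Y = -40 + 1 = -39$)
$G{\left(o,F \right)} = 23$
$G{\left(t,Y \right)} - -49608 = 23 - -49608 = 23 + 49608 = 49631$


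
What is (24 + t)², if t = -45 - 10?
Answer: 961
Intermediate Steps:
t = -55
(24 + t)² = (24 - 55)² = (-31)² = 961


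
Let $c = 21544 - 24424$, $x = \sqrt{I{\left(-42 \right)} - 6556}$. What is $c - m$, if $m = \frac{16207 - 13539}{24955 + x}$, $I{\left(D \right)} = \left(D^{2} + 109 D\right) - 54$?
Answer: $\frac{4 \left(- 2880 \sqrt{589} + 17968267 i\right)}{- 24955 i + 4 \sqrt{589}} \approx -2880.1 + 0.0004159 i$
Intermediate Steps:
$I{\left(D \right)} = -54 + D^{2} + 109 D$
$x = 4 i \sqrt{589}$ ($x = \sqrt{\left(-54 + \left(-42\right)^{2} + 109 \left(-42\right)\right) - 6556} = \sqrt{\left(-54 + 1764 - 4578\right) - 6556} = \sqrt{-2868 - 6556} = \sqrt{-9424} = 4 i \sqrt{589} \approx 97.077 i$)
$m = \frac{2668}{24955 + 4 i \sqrt{589}}$ ($m = \frac{16207 - 13539}{24955 + 4 i \sqrt{589}} = \frac{2668}{24955 + 4 i \sqrt{589}} \approx 0.10691 - 0.00041589 i$)
$c = -2880$
$c - m = -2880 - \left(\frac{2147740}{20089079} - \frac{10672 i \sqrt{589}}{622761449}\right) = - \frac{57858695260}{20089079} + \frac{10672 i \sqrt{589}}{622761449}$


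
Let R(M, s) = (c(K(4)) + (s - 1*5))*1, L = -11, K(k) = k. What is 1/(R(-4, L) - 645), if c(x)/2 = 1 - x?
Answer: -1/667 ≈ -0.0014993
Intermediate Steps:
c(x) = 2 - 2*x (c(x) = 2*(1 - x) = 2 - 2*x)
R(M, s) = -11 + s (R(M, s) = ((2 - 2*4) + (s - 1*5))*1 = ((2 - 8) + (s - 5))*1 = (-6 + (-5 + s))*1 = (-11 + s)*1 = -11 + s)
1/(R(-4, L) - 645) = 1/((-11 - 11) - 645) = 1/(-22 - 645) = 1/(-667) = -1/667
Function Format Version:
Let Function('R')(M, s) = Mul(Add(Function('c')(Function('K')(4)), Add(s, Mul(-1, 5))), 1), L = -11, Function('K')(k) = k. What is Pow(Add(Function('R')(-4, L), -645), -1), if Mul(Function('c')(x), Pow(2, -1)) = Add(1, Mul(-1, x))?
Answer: Rational(-1, 667) ≈ -0.0014993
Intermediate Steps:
Function('c')(x) = Add(2, Mul(-2, x)) (Function('c')(x) = Mul(2, Add(1, Mul(-1, x))) = Add(2, Mul(-2, x)))
Function('R')(M, s) = Add(-11, s) (Function('R')(M, s) = Mul(Add(Add(2, Mul(-2, 4)), Add(s, Mul(-1, 5))), 1) = Mul(Add(Add(2, -8), Add(s, -5)), 1) = Mul(Add(-6, Add(-5, s)), 1) = Mul(Add(-11, s), 1) = Add(-11, s))
Pow(Add(Function('R')(-4, L), -645), -1) = Pow(Add(Add(-11, -11), -645), -1) = Pow(Add(-22, -645), -1) = Pow(-667, -1) = Rational(-1, 667)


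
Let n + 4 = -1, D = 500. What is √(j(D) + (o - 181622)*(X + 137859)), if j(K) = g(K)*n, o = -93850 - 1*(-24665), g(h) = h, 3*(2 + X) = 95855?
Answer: I*√383302842846/3 ≈ 2.0637e+5*I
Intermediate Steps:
X = 95849/3 (X = -2 + (⅓)*95855 = -2 + 95855/3 = 95849/3 ≈ 31950.)
n = -5 (n = -4 - 1 = -5)
o = -69185 (o = -93850 + 24665 = -69185)
j(K) = -5*K (j(K) = K*(-5) = -5*K)
√(j(D) + (o - 181622)*(X + 137859)) = √(-5*500 + (-69185 - 181622)*(95849/3 + 137859)) = √(-2500 - 250807*509426/3) = √(-2500 - 127767606782/3) = √(-127767614282/3) = I*√383302842846/3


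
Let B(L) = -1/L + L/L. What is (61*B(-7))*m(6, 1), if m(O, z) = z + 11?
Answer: 5856/7 ≈ 836.57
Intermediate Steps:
m(O, z) = 11 + z
B(L) = 1 - 1/L (B(L) = -1/L + 1 = 1 - 1/L)
(61*B(-7))*m(6, 1) = (61*((-1 - 7)/(-7)))*(11 + 1) = (61*(-⅐*(-8)))*12 = (61*(8/7))*12 = (488/7)*12 = 5856/7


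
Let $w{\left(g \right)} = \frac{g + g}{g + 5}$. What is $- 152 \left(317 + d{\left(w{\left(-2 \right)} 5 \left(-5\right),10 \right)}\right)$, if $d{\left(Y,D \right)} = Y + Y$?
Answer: $- \frac{174952}{3} \approx -58317.0$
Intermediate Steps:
$w{\left(g \right)} = \frac{2 g}{5 + g}$
$d{\left(Y,D \right)} = 2 Y$
$- 152 \left(317 + d{\left(w{\left(-2 \right)} 5 \left(-5\right),10 \right)}\right) = - 152 \left(317 + 2 \cdot 2 \left(-2\right) \frac{1}{5 - 2} \cdot 5 \left(-5\right)\right) = - 152 \left(317 + 2 \cdot 2 \left(-2\right) \frac{1}{3} \cdot 5 \left(-5\right)\right) = - 152 \left(317 + 2 \left(- \frac{4}{3}\right) 5 \left(-5\right)\right) = - 152 \left(317 + 2 \left(\left(- \frac{20}{3}\right) \left(-5\right)\right)\right) = - 152 \left(317 + 2 \cdot \frac{100}{3}\right) = - 152 \left(317 + \frac{200}{3}\right) = \left(-152\right) \frac{1151}{3} = - \frac{174952}{3}$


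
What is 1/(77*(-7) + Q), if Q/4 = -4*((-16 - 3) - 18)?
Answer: 1/53 ≈ 0.018868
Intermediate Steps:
Q = 592 (Q = 4*(-4*((-16 - 3) - 18)) = 4*(-4*(-19 - 18)) = 4*(-4*(-37)) = 4*148 = 592)
1/(77*(-7) + Q) = 1/(77*(-7) + 592) = 1/(-539 + 592) = 1/53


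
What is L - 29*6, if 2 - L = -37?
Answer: -135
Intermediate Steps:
L = 39 (L = 2 - 1*(-37) = 2 + 37 = 39)
L - 29*6 = 39 - 29*6 = 39 - 174 = -135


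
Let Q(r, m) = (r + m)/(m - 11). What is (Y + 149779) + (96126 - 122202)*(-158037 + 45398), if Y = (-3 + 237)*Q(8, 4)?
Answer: 20561267593/7 ≈ 2.9373e+9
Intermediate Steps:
Q(r, m) = (m + r)/(-11 + m)
Y = -2808/7 (Y = (-3 + 237)*((4 + 8)/(-11 + 4)) = 234*(12/(-7)) = 234*(-⅐*12) = 234*(-12/7) = -2808/7 ≈ -401.14)
(Y + 149779) + (96126 - 122202)*(-158037 + 45398) = (-2808/7 + 149779) + (96126 - 122202)*(-158037 + 45398) = 1045645/7 - 26076*(-112639) = 1045645/7 + 2937174564 = 20561267593/7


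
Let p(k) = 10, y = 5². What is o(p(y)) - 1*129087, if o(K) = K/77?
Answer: -9939689/77 ≈ -1.2909e+5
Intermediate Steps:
y = 25
o(K) = K/77 (o(K) = K*(1/77) = K/77)
o(p(y)) - 1*129087 = (1/77)*10 - 1*129087 = 10/77 - 129087 = -9939689/77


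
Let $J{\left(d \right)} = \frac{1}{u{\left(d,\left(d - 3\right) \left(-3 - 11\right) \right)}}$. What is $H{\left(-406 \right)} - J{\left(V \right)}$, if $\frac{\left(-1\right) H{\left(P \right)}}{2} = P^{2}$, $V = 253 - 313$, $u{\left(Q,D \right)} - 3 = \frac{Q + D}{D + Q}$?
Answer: $- \frac{1318689}{4} \approx -3.2967 \cdot 10^{5}$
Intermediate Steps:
$u{\left(Q,D \right)} = 4$ ($u{\left(Q,D \right)} = 3 + \frac{Q + D}{D + Q} = 3 + \frac{D + Q}{D + Q} = 3 + 1 = 4$)
$V = -60$
$J{\left(d \right)} = \frac{1}{4}$
$H{\left(P \right)} = - 2 P^{2}$
$H{\left(-406 \right)} - J{\left(V \right)} = - 2 \left(-406\right)^{2} - \frac{1}{4} = \left(-2\right) 164836 - \frac{1}{4} = -329672 - \frac{1}{4} = - \frac{1318689}{4}$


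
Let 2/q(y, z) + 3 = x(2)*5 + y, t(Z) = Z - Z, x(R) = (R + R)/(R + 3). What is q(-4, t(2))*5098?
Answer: -10196/3 ≈ -3398.7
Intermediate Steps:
x(R) = 2*R/(3 + R) (x(R) = (2*R)/(3 + R) = 2*R/(3 + R))
t(Z) = 0
q(y, z) = 2/(1 + y) (q(y, z) = 2/(-3 + ((2*2/(3 + 2))*5 + y)) = 2/(-3 + ((2*2/5)*5 + y)) = 2/(-3 + ((2*2*(⅕))*5 + y)) = 2/(-3 + ((⅘)*5 + y)) = 2/(-3 + (4 + y)) = 2/(1 + y))
q(-4, t(2))*5098 = (2/(1 - 4))*5098 = (2/(-3))*5098 = (2*(-⅓))*5098 = -⅔*5098 = -10196/3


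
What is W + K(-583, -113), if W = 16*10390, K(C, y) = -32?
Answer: 166208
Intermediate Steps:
W = 166240
W + K(-583, -113) = 166240 - 32 = 166208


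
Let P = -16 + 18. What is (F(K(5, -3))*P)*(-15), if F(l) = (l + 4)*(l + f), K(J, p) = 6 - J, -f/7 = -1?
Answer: -1200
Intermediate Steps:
P = 2
f = 7 (f = -7*(-1) = 7)
F(l) = (4 + l)*(7 + l) (F(l) = (l + 4)*(l + 7) = (4 + l)*(7 + l))
(F(K(5, -3))*P)*(-15) = ((28 + (6 - 1*5)² + 11*(6 - 1*5))*2)*(-15) = ((28 + (6 - 5)² + 11*(6 - 5))*2)*(-15) = ((28 + 1² + 11*1)*2)*(-15) = ((28 + 1 + 11)*2)*(-15) = (40*2)*(-15) = 80*(-15) = -1200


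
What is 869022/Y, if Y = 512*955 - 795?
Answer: 869022/488165 ≈ 1.7802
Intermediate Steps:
Y = 488165 (Y = 488960 - 795 = 488165)
869022/Y = 869022/488165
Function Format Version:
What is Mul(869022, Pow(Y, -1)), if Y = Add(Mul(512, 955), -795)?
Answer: Rational(869022, 488165) ≈ 1.7802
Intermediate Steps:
Y = 488165 (Y = Add(488960, -795) = 488165)
Mul(869022, Pow(Y, -1)) = Mul(869022, Pow(488165, -1)) = Mul(869022, Rational(1, 488165)) = Rational(869022, 488165)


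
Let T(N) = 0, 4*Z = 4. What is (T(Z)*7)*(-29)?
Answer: 0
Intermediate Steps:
Z = 1 (Z = (¼)*4 = 1)
(T(Z)*7)*(-29) = (0*7)*(-29) = 0*(-29) = 0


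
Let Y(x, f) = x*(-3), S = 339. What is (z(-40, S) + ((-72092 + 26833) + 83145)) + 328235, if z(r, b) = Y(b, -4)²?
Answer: 1400410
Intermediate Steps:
Y(x, f) = -3*x
z(r, b) = 9*b² (z(r, b) = (-3*b)² = 9*b²)
(z(-40, S) + ((-72092 + 26833) + 83145)) + 328235 = (9*339² + ((-72092 + 26833) + 83145)) + 328235 = (9*114921 + (-45259 + 83145)) + 328235 = (1034289 + 37886) + 328235 = 1072175 + 328235 = 1400410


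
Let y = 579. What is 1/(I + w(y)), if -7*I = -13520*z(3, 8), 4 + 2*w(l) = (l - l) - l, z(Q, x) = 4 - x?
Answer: -14/112241 ≈ -0.00012473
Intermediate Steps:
w(l) = -2 - l/2 (w(l) = -2 + ((l - l) - l)/2 = -2 + (0 - l)/2 = -2 + (-l)/2 = -2 - l/2)
I = -54080/7 (I = -(-13520)*(4 - 1*8)/7 = -(-13520)*(4 - 8)/7 = -(-13520)*(-4)/7 = -⅐*54080 = -54080/7 ≈ -7725.7)
1/(I + w(y)) = 1/(-54080/7 + (-2 - ½*579)) = 1/(-54080/7 + (-2 - 579/2)) = 1/(-54080/7 - 583/2) = 1/(-112241/14) = -14/112241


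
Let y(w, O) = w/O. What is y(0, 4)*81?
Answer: 0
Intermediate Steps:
y(0, 4)*81 = (0/4)*81 = (0*(¼))*81 = 0*81 = 0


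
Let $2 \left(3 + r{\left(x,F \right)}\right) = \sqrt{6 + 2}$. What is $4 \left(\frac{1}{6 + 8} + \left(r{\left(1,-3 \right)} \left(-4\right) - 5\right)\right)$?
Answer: $\frac{198}{7} - 16 \sqrt{2} \approx 5.6583$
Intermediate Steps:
$r{\left(x,F \right)} = -3 + \sqrt{2}$ ($r{\left(x,F \right)} = -3 + \frac{\sqrt{6 + 2}}{2} = -3 + \frac{\sqrt{8}}{2} = -3 + \frac{2 \sqrt{2}}{2} = -3 + \sqrt{2}$)
$4 \left(\frac{1}{6 + 8} + \left(r{\left(1,-3 \right)} \left(-4\right) - 5\right)\right) = 4 \left(\frac{1}{6 + 8} - \left(5 - \left(-3 + \sqrt{2}\right) \left(-4\right)\right)\right) = 4 \left(\frac{1}{14} + \left(\left(12 - 4 \sqrt{2}\right) - 5\right)\right) = 4 \left(\frac{1}{14} + \left(7 - 4 \sqrt{2}\right)\right) = 4 \left(\frac{99}{14} - 4 \sqrt{2}\right) = \frac{198}{7} - 16 \sqrt{2}$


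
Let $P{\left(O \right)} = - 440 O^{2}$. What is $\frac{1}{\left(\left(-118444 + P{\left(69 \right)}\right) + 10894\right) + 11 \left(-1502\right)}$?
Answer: $- \frac{1}{2218912} \approx -4.5067 \cdot 10^{-7}$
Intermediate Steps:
$\frac{1}{\left(\left(-118444 + P{\left(69 \right)}\right) + 10894\right) + 11 \left(-1502\right)} = \frac{1}{\left(\left(-118444 - 440 \cdot 69^{2}\right) + 10894\right) + 11 \left(-1502\right)} = \frac{1}{\left(\left(-118444 - 2094840\right) + 10894\right) - 16522} = \frac{1}{\left(-2213284 + 10894\right) - 16522} = \frac{1}{-2202390 - 16522} = \frac{1}{-2218912} = - \frac{1}{2218912}$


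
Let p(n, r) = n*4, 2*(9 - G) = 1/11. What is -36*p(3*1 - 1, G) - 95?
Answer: -383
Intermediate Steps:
G = 197/22 (G = 9 - 1/(2*11) = 9 - ½*1/11 = 9 - 1/22 = 197/22 ≈ 8.9545)
p(n, r) = 4*n
-36*p(3*1 - 1, G) - 95 = -144*(3*1 - 1) - 95 = -144*(3 - 1) - 95 = -144*2 - 95 = -36*8 - 95 = -288 - 95 = -383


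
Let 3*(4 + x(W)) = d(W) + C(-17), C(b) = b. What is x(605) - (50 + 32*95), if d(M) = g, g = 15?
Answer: -9284/3 ≈ -3094.7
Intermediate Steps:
d(M) = 15
x(W) = -14/3 (x(W) = -4 + (15 - 17)/3 = -4 + (⅓)*(-2) = -4 - ⅔ = -14/3)
x(605) - (50 + 32*95) = -14/3 - (50 + 32*95) = -14/3 - (50 + 3040) = -14/3 - 1*3090 = -14/3 - 3090 = -9284/3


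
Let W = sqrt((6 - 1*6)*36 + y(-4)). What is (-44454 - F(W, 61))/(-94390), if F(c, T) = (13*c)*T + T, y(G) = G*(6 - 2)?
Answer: 8903/18878 + 1586*I/47195 ≈ 0.47161 + 0.033605*I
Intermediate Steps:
y(G) = 4*G (y(G) = G*4 = 4*G)
W = 4*I (W = sqrt((6 - 1*6)*36 + 4*(-4)) = sqrt((6 - 6)*36 - 16) = sqrt(0*36 - 16) = sqrt(0 - 16) = sqrt(-16) = 4*I ≈ 4.0*I)
F(c, T) = T + 13*T*c (F(c, T) = 13*T*c + T = T + 13*T*c)
(-44454 - F(W, 61))/(-94390) = (-44454 - 61*(1 + 13*(4*I)))/(-94390) = (-44454 - 61*(1 + 52*I))*(-1/94390) = (-44454 - (61 + 3172*I))*(-1/94390) = (-44454 + (-61 - 3172*I))*(-1/94390) = (-44515 - 3172*I)*(-1/94390) = 8903/18878 + 1586*I/47195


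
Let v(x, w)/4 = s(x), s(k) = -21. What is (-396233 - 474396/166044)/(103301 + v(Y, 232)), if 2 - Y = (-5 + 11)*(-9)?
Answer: -5482715554/1428213629 ≈ -3.8389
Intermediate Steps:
Y = 56 (Y = 2 - (-5 + 11)*(-9) = 2 - 6*(-9) = 2 - 1*(-54) = 2 + 54 = 56)
v(x, w) = -84 (v(x, w) = 4*(-21) = -84)
(-396233 - 474396/166044)/(103301 + v(Y, 232)) = (-396233 - 474396/166044)/(103301 - 84) = (-396233 - 474396*1/166044)/103217 = (-396233 - 39533/13837)*(1/103217) = -5482715554/13837*1/103217 = -5482715554/1428213629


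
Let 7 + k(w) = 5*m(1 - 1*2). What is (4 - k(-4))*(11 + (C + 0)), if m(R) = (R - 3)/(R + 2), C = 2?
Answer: 403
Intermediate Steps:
m(R) = (-3 + R)/(2 + R)
k(w) = -27 (k(w) = -7 + 5*((-3 + (1 - 1*2))/(2 + (1 - 1*2))) = -7 + 5*((-3 + (1 - 2))/(2 + (1 - 2))) = -7 + 5*((-3 - 1)/(2 - 1)) = -7 + 5*(-4/1) = -7 + 5*(1*(-4)) = -7 + 5*(-4) = -7 - 20 = -27)
(4 - k(-4))*(11 + (C + 0)) = (4 - 1*(-27))*(11 + (2 + 0)) = (4 + 27)*(11 + 2) = 31*13 = 403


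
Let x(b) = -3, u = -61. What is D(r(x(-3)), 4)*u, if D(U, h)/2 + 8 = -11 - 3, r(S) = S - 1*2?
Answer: 2684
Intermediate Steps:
r(S) = -2 + S (r(S) = S - 2 = -2 + S)
D(U, h) = -44 (D(U, h) = -16 + 2*(-11 - 3) = -16 + 2*(-14) = -16 - 28 = -44)
D(r(x(-3)), 4)*u = -44*(-61) = 2684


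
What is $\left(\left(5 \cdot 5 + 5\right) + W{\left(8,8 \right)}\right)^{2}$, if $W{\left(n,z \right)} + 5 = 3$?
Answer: $784$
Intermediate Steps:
$W{\left(n,z \right)} = -2$ ($W{\left(n,z \right)} = -5 + 3 = -2$)
$\left(\left(5 \cdot 5 + 5\right) + W{\left(8,8 \right)}\right)^{2} = \left(\left(5 \cdot 5 + 5\right) - 2\right)^{2} = \left(\left(25 + 5\right) - 2\right)^{2} = \left(30 - 2\right)^{2} = 28^{2} = 784$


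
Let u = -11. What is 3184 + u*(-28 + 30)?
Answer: 3162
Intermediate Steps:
3184 + u*(-28 + 30) = 3184 - 11*(-28 + 30) = 3184 - 11*2 = 3184 - 22 = 3162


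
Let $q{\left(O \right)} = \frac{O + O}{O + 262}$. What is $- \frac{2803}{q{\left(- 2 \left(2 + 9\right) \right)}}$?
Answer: $\frac{168180}{11} \approx 15289.0$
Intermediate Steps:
$q{\left(O \right)} = \frac{2 O}{262 + O}$
$- \frac{2803}{q{\left(- 2 \left(2 + 9\right) \right)}} = - \frac{2803}{2 \left(- 2 \left(2 + 9\right)\right) \frac{1}{262 - 2 \left(2 + 9\right)}} = - \frac{2803}{2 \left(\left(-2\right) 11\right) \frac{1}{262 - 22}} = - \frac{2803}{2 \left(-22\right) \frac{1}{262 - 22}} = - \frac{2803}{2 \left(-22\right) \frac{1}{240}} = - \frac{2803}{- \frac{11}{60}} = \left(-2803\right) \left(- \frac{60}{11}\right) = \frac{168180}{11}$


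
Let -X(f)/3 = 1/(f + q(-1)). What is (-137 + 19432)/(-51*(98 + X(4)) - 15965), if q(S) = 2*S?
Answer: -38590/41773 ≈ -0.92380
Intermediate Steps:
X(f) = -3/(-2 + f) (X(f) = -3/(f + 2*(-1)) = -3/(f - 2) = -3/(-2 + f))
(-137 + 19432)/(-51*(98 + X(4)) - 15965) = (-137 + 19432)/(-51*(98 - 3/(-2 + 4)) - 15965) = 19295/(-51*(98 - 3/2) - 15965) = 19295/(-51*193/2 - 15965) = 19295/(-9843/2 - 15965) = 19295/(-41773/2) = 19295*(-2/41773) = -38590/41773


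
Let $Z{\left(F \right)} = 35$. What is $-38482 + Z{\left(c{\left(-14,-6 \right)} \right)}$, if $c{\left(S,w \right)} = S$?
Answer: $-38447$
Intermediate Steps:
$-38482 + Z{\left(c{\left(-14,-6 \right)} \right)} = -38482 + 35 = -38447$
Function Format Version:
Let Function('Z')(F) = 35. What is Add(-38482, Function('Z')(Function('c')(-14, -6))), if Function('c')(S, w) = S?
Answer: -38447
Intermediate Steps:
Add(-38482, Function('Z')(Function('c')(-14, -6))) = Add(-38482, 35) = -38447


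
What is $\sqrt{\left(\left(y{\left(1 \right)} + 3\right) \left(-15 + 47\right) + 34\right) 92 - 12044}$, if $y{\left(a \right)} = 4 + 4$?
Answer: $2 \sqrt{5867} \approx 153.19$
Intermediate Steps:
$y{\left(a \right)} = 8$
$\sqrt{\left(\left(y{\left(1 \right)} + 3\right) \left(-15 + 47\right) + 34\right) 92 - 12044} = \sqrt{\left(\left(8 + 3\right) \left(-15 + 47\right) + 34\right) 92 - 12044} = \sqrt{\left(11 \cdot 32 + 34\right) 92 - 12044} = \sqrt{\left(352 + 34\right) 92 - 12044} = \sqrt{386 \cdot 92 - 12044} = \sqrt{35512 - 12044} = \sqrt{23468} = 2 \sqrt{5867}$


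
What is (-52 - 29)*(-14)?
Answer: 1134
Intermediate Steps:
(-52 - 29)*(-14) = -81*(-14) = 1134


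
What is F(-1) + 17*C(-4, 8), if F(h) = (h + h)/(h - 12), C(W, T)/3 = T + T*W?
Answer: -15910/13 ≈ -1223.8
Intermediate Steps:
C(W, T) = 3*T + 3*T*W (C(W, T) = 3*(T + T*W) = 3*T + 3*T*W)
F(h) = 2*h/(-12 + h) (F(h) = (2*h)/(-12 + h) = 2*h/(-12 + h))
F(-1) + 17*C(-4, 8) = 2*(-1)/(-12 - 1) + 17*(3*8*(1 - 4)) = 2*(-1)/(-13) + 17*(3*8*(-3)) = 2*(-1)*(-1/13) + 17*(-72) = 2/13 - 1224 = -15910/13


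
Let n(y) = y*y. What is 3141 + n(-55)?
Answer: 6166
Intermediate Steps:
n(y) = y²
3141 + n(-55) = 3141 + (-55)² = 3141 + 3025 = 6166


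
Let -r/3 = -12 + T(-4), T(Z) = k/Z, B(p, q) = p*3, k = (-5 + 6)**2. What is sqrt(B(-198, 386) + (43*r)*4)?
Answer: sqrt(5727) ≈ 75.677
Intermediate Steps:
k = 1 (k = 1**2 = 1)
B(p, q) = 3*p
T(Z) = 1/Z
r = 147/4 (r = -3*(-12 + 1/(-4)) = -3*(-12 - 1/4) = -3*(-49/4) = 147/4 ≈ 36.750)
sqrt(B(-198, 386) + (43*r)*4) = sqrt(3*(-198) + (43*(147/4))*4) = sqrt(-594 + (6321/4)*4) = sqrt(-594 + 6321) = sqrt(5727)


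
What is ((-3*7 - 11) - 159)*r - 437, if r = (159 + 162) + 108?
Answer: -82376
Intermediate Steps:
r = 429 (r = 321 + 108 = 429)
((-3*7 - 11) - 159)*r - 437 = ((-3*7 - 11) - 159)*429 - 437 = ((-21 - 11) - 159)*429 - 437 = (-32 - 159)*429 - 437 = -191*429 - 437 = -81939 - 437 = -82376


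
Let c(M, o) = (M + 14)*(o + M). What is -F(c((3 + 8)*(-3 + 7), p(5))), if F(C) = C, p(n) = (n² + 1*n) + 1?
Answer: -4350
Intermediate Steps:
p(n) = 1 + n + n² (p(n) = (n² + n) + 1 = (n + n²) + 1 = 1 + n + n²)
c(M, o) = (14 + M)*(M + o)
-F(c((3 + 8)*(-3 + 7), p(5))) = -(((3 + 8)*(-3 + 7))² + 14*((3 + 8)*(-3 + 7)) + 14*(1 + 5 + 5²) + ((3 + 8)*(-3 + 7))*(1 + 5 + 5²)) = -((11*4)² + 14*(11*4) + 14*(1 + 5 + 25) + (11*4)*(1 + 5 + 25)) = -(44² + 14*44 + 14*31 + 44*31) = -(1936 + 616 + 434 + 1364) = -1*4350 = -4350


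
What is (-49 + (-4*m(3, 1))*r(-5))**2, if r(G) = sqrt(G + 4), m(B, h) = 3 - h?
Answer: 2337 + 784*I ≈ 2337.0 + 784.0*I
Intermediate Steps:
r(G) = sqrt(4 + G)
(-49 + (-4*m(3, 1))*r(-5))**2 = (-49 + (-4*(3 - 1*1))*sqrt(4 - 5))**2 = (-49 + (-4*(3 - 1))*sqrt(-1))**2 = (-49 + (-4*2)*I)**2 = (-49 - 8*I)**2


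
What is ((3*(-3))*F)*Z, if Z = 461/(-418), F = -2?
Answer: -4149/209 ≈ -19.852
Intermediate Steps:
Z = -461/418 (Z = 461*(-1/418) = -461/418 ≈ -1.1029)
((3*(-3))*F)*Z = ((3*(-3))*(-2))*(-461/418) = -9*(-2)*(-461/418) = 18*(-461/418) = -4149/209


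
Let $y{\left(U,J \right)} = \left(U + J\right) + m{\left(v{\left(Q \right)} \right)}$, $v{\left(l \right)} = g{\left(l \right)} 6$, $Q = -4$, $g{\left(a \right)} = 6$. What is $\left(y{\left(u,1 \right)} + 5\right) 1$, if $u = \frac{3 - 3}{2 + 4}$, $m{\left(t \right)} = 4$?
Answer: $10$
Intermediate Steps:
$v{\left(l \right)} = 36$ ($v{\left(l \right)} = 6 \cdot 6 = 36$)
$u = 0$ ($u = \frac{0}{6} = 0 \cdot \frac{1}{6} = 0$)
$y{\left(U,J \right)} = 4 + J + U$ ($y{\left(U,J \right)} = \left(U + J\right) + 4 = \left(J + U\right) + 4 = 4 + J + U$)
$\left(y{\left(u,1 \right)} + 5\right) 1 = \left(\left(4 + 1 + 0\right) + 5\right) 1 = \left(5 + 5\right) 1 = 10 \cdot 1 = 10$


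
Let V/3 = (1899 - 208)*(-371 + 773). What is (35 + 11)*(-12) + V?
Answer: 2038794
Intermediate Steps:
V = 2039346 (V = 3*((1899 - 208)*(-371 + 773)) = 3*(1691*402) = 3*679782 = 2039346)
(35 + 11)*(-12) + V = (35 + 11)*(-12) + 2039346 = 46*(-12) + 2039346 = -552 + 2039346 = 2038794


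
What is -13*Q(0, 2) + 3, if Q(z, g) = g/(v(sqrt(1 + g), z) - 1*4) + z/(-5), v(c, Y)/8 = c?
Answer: 53/22 - 13*sqrt(3)/11 ≈ 0.36212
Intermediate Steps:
v(c, Y) = 8*c
Q(z, g) = -z/5 + g/(-4 + 8*sqrt(1 + g)) (Q(z, g) = g/(8*sqrt(1 + g) - 1*4) + z/(-5) = g/(8*sqrt(1 + g) - 4) + z*(-1/5) = g/(-4 + 8*sqrt(1 + g)) - z/5 = -z/5 + g/(-4 + 8*sqrt(1 + g)))
-13*Q(0, 2) + 3 = -13*(4*0 + 5*2 - 8*0*sqrt(1 + 2))/(20*(-1 + 2*sqrt(1 + 2))) + 3 = -13*(0 + 10 - 8*0*sqrt(3))/(20*(-1 + 2*sqrt(3))) + 3 = -13*(0 + 10 + 0)/(20*(-1 + 2*sqrt(3))) + 3 = -13*10/(20*(-1 + 2*sqrt(3))) + 3 = -13/(2*(-1 + 2*sqrt(3))) + 3 = 3 - 13/(2*(-1 + 2*sqrt(3)))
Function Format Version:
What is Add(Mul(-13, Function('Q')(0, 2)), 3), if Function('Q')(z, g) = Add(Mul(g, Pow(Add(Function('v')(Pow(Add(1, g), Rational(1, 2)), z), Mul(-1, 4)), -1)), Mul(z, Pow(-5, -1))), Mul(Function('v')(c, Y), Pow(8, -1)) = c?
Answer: Add(Rational(53, 22), Mul(Rational(-13, 11), Pow(3, Rational(1, 2)))) ≈ 0.36212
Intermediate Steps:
Function('v')(c, Y) = Mul(8, c)
Function('Q')(z, g) = Add(Mul(Rational(-1, 5), z), Mul(g, Pow(Add(-4, Mul(8, Pow(Add(1, g), Rational(1, 2)))), -1))) (Function('Q')(z, g) = Add(Mul(g, Pow(Add(Mul(8, Pow(Add(1, g), Rational(1, 2))), Mul(-1, 4)), -1)), Mul(z, Pow(-5, -1))) = Add(Mul(g, Pow(Add(Mul(8, Pow(Add(1, g), Rational(1, 2))), -4), -1)), Mul(z, Rational(-1, 5))) = Add(Mul(g, Pow(Add(-4, Mul(8, Pow(Add(1, g), Rational(1, 2)))), -1)), Mul(Rational(-1, 5), z)) = Add(Mul(Rational(-1, 5), z), Mul(g, Pow(Add(-4, Mul(8, Pow(Add(1, g), Rational(1, 2)))), -1))))
Add(Mul(-13, Function('Q')(0, 2)), 3) = Add(Mul(-13, Mul(Rational(1, 20), Pow(Add(-1, Mul(2, Pow(Add(1, 2), Rational(1, 2)))), -1), Add(Mul(4, 0), Mul(5, 2), Mul(-8, 0, Pow(Add(1, 2), Rational(1, 2)))))), 3) = Add(Mul(-13, Mul(Rational(1, 20), Pow(Add(-1, Mul(2, Pow(3, Rational(1, 2)))), -1), Add(0, 10, Mul(-8, 0, Pow(3, Rational(1, 2)))))), 3) = Add(Mul(-13, Mul(Rational(1, 20), Pow(Add(-1, Mul(2, Pow(3, Rational(1, 2)))), -1), Add(0, 10, 0))), 3) = Add(Mul(-13, Mul(Rational(1, 20), Pow(Add(-1, Mul(2, Pow(3, Rational(1, 2)))), -1), 10)), 3) = Add(Mul(-13, Mul(Rational(1, 2), Pow(Add(-1, Mul(2, Pow(3, Rational(1, 2)))), -1))), 3) = Add(Mul(Rational(-13, 2), Pow(Add(-1, Mul(2, Pow(3, Rational(1, 2)))), -1)), 3) = Add(3, Mul(Rational(-13, 2), Pow(Add(-1, Mul(2, Pow(3, Rational(1, 2)))), -1)))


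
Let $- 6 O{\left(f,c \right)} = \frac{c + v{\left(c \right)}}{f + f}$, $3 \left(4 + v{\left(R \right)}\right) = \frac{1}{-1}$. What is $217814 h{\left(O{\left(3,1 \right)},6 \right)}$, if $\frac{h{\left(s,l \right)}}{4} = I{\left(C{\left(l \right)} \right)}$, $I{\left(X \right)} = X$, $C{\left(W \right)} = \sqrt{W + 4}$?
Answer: $871256 \sqrt{10} \approx 2.7552 \cdot 10^{6}$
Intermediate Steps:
$v{\left(R \right)} = - \frac{13}{3}$ ($v{\left(R \right)} = -4 + \frac{1}{3 \left(-1\right)} = -4 + \frac{1}{3} \left(-1\right) = -4 - \frac{1}{3} = - \frac{13}{3}$)
$O{\left(f,c \right)} = - \frac{- \frac{13}{3} + c}{12 f}$ ($O{\left(f,c \right)} = - \frac{\left(c - \frac{13}{3}\right) \frac{1}{f + f}}{6} = - \frac{\left(- \frac{13}{3} + c\right) \frac{1}{2 f}}{6} = - \frac{\frac{1}{2} \frac{1}{f} \left(- \frac{13}{3} + c\right)}{6} = - \frac{- \frac{13}{3} + c}{12 f}$)
$C{\left(W \right)} = \sqrt{4 + W}$
$h{\left(s,l \right)} = 4 \sqrt{4 + l}$
$217814 h{\left(O{\left(3,1 \right)},6 \right)} = 217814 \cdot 4 \sqrt{4 + 6} = 217814 \cdot 4 \sqrt{10} = 871256 \sqrt{10}$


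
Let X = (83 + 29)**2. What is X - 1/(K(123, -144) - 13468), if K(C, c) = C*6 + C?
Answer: 158142209/12607 ≈ 12544.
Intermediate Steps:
K(C, c) = 7*C (K(C, c) = 6*C + C = 7*C)
X = 12544 (X = 112**2 = 12544)
X - 1/(K(123, -144) - 13468) = 12544 - 1/(7*123 - 13468) = 12544 - 1/(861 - 13468) = 12544 - 1/(-12607) = 12544 - 1*(-1/12607) = 12544 + 1/12607 = 158142209/12607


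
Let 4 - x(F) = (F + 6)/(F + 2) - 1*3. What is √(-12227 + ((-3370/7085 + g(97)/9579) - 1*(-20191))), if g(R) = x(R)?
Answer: 2*√399441589789600910838/447923619 ≈ 89.239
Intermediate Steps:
x(F) = 7 - (6 + F)/(2 + F) (x(F) = 4 - ((F + 6)/(F + 2) - 1*3) = 4 - ((6 + F)/(2 + F) - 3) = 4 - (-3 + (6 + F)/(2 + F)) = 4 + (3 - (6 + F)/(2 + F)) = 7 - (6 + F)/(2 + F))
g(R) = 2*(4 + 3*R)/(2 + R)
√(-12227 + ((-3370/7085 + g(97)/9579) - 1*(-20191))) = √(-12227 + ((-3370/7085 + (2*(4 + 3*97)/(2 + 97))/9579) - 1*(-20191))) = √(-12227 + ((-3370*1/7085 + (2*(4 + 291)/99)*(1/9579)) + 20191)) = √(-12227 + ((-674/1417 + (2*(1/99)*295)*(1/9579)) + 20191)) = √(-12227 + ((-674/1417 + (590/99)*(1/9579)) + 20191)) = √(-12227 + ((-674/1417 + 590/948321) + 20191)) = √(-12227 + (-638332324/1343770857 + 20191)) = √(-12227 + 27131439041363/1343770857) = √(10701152772824/1343770857) = 2*√399441589789600910838/447923619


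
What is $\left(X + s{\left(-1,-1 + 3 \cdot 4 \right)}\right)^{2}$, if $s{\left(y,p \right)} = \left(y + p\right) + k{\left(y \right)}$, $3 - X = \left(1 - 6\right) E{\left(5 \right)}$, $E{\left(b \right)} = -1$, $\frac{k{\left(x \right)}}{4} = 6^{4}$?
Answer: $26956864$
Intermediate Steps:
$k{\left(x \right)} = 5184$ ($k{\left(x \right)} = 4 \cdot 6^{4} = 4 \cdot 1296 = 5184$)
$X = -2$ ($X = 3 - \left(1 - 6\right) \left(-1\right) = 3 - \left(-5\right) \left(-1\right) = 3 - 5 = -2$)
$s{\left(y,p \right)} = 5184 + p + y$ ($s{\left(y,p \right)} = \left(y + p\right) + 5184 = \left(p + y\right) + 5184 = 5184 + p + y$)
$\left(X + s{\left(-1,-1 + 3 \cdot 4 \right)}\right)^{2} = \left(-2 + \left(5184 + \left(-1 + 3 \cdot 4\right) - 1\right)\right)^{2} = \left(-2 + \left(5184 + \left(-1 + 12\right) - 1\right)\right)^{2} = \left(-2 + \left(5184 + 11 - 1\right)\right)^{2} = \left(-2 + 5194\right)^{2} = 5192^{2} = 26956864$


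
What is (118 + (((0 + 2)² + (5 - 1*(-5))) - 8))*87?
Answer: 10788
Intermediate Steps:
(118 + (((0 + 2)² + (5 - 1*(-5))) - 8))*87 = (118 + ((2² + (5 + 5)) - 8))*87 = (118 + ((4 + 10) - 8))*87 = (118 + (14 - 8))*87 = (118 + 6)*87 = 124*87 = 10788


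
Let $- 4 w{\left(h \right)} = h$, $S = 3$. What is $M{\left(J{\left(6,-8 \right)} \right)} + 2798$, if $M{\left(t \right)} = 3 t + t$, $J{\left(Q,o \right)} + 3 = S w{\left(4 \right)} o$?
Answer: $2882$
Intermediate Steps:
$w{\left(h \right)} = - \frac{h}{4}$
$J{\left(Q,o \right)} = -3 - 3 o$ ($J{\left(Q,o \right)} = -3 + 3 \left(\left(- \frac{1}{4}\right) 4\right) o = -3 + 3 \left(-1\right) o = -3 - 3 o$)
$M{\left(t \right)} = 4 t$
$M{\left(J{\left(6,-8 \right)} \right)} + 2798 = 4 \left(-3 - -24\right) + 2798 = 4 \left(-3 + 24\right) + 2798 = 4 \cdot 21 + 2798 = 84 + 2798 = 2882$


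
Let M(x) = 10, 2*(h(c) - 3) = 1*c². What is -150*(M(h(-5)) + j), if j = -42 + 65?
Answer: -4950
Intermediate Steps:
h(c) = 3 + c²/2 (h(c) = 3 + (1*c²)/2 = 3 + c²/2)
j = 23
-150*(M(h(-5)) + j) = -150*(10 + 23) = -150*33 = -4950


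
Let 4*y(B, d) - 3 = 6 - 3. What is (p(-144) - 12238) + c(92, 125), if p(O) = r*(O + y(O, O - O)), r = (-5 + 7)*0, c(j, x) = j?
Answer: -12146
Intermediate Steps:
y(B, d) = 3/2 (y(B, d) = ¾ + (6 - 3)/4 = ¾ + (¼)*3 = ¾ + ¾ = 3/2)
r = 0 (r = 2*0 = 0)
p(O) = 0 (p(O) = 0*(O + 3/2) = 0*(3/2 + O) = 0)
(p(-144) - 12238) + c(92, 125) = (0 - 12238) + 92 = -12238 + 92 = -12146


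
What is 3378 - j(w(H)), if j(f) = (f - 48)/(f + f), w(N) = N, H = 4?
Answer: 6767/2 ≈ 3383.5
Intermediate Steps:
j(f) = (-48 + f)/(2*f) (j(f) = (-48 + f)/((2*f)) = (-48 + f)*(1/(2*f)) = (-48 + f)/(2*f))
3378 - j(w(H)) = 3378 - (-48 + 4)/(2*4) = 3378 - (-44)/(2*4) = 3378 - 1*(-11/2) = 3378 + 11/2 = 6767/2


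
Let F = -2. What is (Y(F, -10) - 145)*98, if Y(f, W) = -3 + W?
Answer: -15484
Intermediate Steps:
(Y(F, -10) - 145)*98 = ((-3 - 10) - 145)*98 = (-13 - 145)*98 = -158*98 = -15484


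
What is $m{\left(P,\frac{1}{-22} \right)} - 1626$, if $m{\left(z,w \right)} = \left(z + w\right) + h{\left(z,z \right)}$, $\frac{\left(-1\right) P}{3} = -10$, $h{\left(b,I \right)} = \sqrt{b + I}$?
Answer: $- \frac{35113}{22} + 2 \sqrt{15} \approx -1588.3$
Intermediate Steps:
$h{\left(b,I \right)} = \sqrt{I + b}$
$P = 30$ ($P = \left(-3\right) \left(-10\right) = 30$)
$m{\left(z,w \right)} = w + z + \sqrt{2} \sqrt{z}$ ($m{\left(z,w \right)} = \left(z + w\right) + \sqrt{z + z} = \left(w + z\right) + \sqrt{2 z} = \left(w + z\right) + \sqrt{2} \sqrt{z} = w + z + \sqrt{2} \sqrt{z}$)
$m{\left(P,\frac{1}{-22} \right)} - 1626 = \left(\frac{1}{-22} + 30 + \sqrt{2} \sqrt{30}\right) - 1626 = \left(- \frac{1}{22} + 30 + 2 \sqrt{15}\right) - 1626 = \left(\frac{659}{22} + 2 \sqrt{15}\right) - 1626 = - \frac{35113}{22} + 2 \sqrt{15}$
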